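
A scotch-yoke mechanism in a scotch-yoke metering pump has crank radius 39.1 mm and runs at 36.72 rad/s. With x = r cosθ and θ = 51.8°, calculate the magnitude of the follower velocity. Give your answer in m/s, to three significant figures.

1.13

ω = 36.72 rad/s
x = r cosθ ⇒ ẋ = −rω sinθ.
|v| = rω|sinθ| = 0.0391·36.72·|sin 51.8°| = 1.1283 m/s.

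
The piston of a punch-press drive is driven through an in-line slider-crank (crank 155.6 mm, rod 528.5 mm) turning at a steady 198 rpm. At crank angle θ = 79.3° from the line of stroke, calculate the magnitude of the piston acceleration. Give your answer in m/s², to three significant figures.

ω = 2π·198/60 = 20.73 rad/s
x(θ) = r cosθ + √(L² − r² sin²θ); with ω constant, a = ω²·d²x/dθ².
d²x/dθ² = −r cosθ − r²(cos2θ)/√u − r⁴ sin²2θ/(4u^{3/2}),  u = L² − r² sin²θ = 0.255936 m².
Substituting r = 0.1556 m, L = 0.5285 m, θ = 79.3°: d²x/dθ² = +0.015518 m.
a = ω²·d²x/dθ² = (20.73)²·(+0.015518) = +6.6715 m/s²;  |a| = 6.6715 m/s².

6.67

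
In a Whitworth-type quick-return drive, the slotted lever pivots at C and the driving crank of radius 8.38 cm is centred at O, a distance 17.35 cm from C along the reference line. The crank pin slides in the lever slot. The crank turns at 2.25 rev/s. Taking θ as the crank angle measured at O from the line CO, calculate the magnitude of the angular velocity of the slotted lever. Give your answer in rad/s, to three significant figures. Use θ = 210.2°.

6.53

ω = 14.14 rad/s (from 2.25 rev/s).
Crank pin A relative to C: A = (d + r cosθ, r sinθ); lever angle φ = atan2(r sinθ, d + r cosθ).
Differentiating tanφ: φ̇ = rω(d cosθ + r)/(d² + r² + 2dr cosθ).
d² + r² + 2dr cosθ = |CA|² = 0.0119928 m²;  d cosθ + r = -0.066152 m.
|ω_lever| = |0.0838·14.14·-0.066152| / 0.0119928 = 6.5347 rad/s.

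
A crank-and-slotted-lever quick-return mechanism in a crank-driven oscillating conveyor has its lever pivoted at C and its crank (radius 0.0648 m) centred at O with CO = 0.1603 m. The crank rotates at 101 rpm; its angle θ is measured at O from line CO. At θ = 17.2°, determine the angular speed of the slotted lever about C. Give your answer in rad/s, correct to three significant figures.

3.00

ω = 10.58 rad/s (from 101 rpm).
Crank pin A relative to C: A = (d + r cosθ, r sinθ); lever angle φ = atan2(r sinθ, d + r cosθ).
Differentiating tanφ: φ̇ = rω(d cosθ + r)/(d² + r² + 2dr cosθ).
d² + r² + 2dr cosθ = |CA|² = 0.0497409 m²;  d cosθ + r = +0.21793 m.
|ω_lever| = |0.0648·10.58·+0.21793| / 0.0497409 = 3.0028 rad/s.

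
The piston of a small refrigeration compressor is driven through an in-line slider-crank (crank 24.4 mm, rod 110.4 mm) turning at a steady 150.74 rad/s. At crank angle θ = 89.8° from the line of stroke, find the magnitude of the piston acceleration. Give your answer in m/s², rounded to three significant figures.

124

ω = 150.7 rad/s
x(θ) = r cosθ + √(L² − r² sin²θ); with ω constant, a = ω²·d²x/dθ².
d²x/dθ² = −r cosθ − r²(cos2θ)/√u − r⁴ sin²2θ/(4u^{3/2}),  u = L² − r² sin²θ = 0.0115928 m².
Substituting r = 0.0244 m, L = 0.1104 m, θ = 89.8°: d²x/dθ² = +0.0054442 m.
a = ω²·d²x/dθ² = (150.7)²·(+0.0054442) = +123.71 m/s²;  |a| = 123.71 m/s².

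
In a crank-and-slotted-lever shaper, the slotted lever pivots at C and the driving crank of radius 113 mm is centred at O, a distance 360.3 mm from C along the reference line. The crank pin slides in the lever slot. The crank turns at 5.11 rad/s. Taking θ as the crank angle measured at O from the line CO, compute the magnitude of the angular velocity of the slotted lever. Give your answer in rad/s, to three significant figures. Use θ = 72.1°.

ω = 5.11 rad/s
Crank pin A relative to C: A = (d + r cosθ, r sinθ); lever angle φ = atan2(r sinθ, d + r cosθ).
Differentiating tanφ: φ̇ = rω(d cosθ + r)/(d² + r² + 2dr cosθ).
d² + r² + 2dr cosθ = |CA|² = 0.167612 m²;  d cosθ + r = +0.22374 m.
|ω_lever| = |0.113·5.11·+0.22374| / 0.167612 = 0.77079 rad/s.

0.771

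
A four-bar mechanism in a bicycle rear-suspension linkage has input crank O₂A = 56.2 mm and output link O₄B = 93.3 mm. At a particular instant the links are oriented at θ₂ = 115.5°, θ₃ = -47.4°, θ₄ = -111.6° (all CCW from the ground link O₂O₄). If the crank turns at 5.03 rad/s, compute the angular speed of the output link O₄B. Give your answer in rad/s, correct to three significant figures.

ω₂ = 5.03 rad/s
Differentiating the loop-closure r₂e^{iθ₂}+r₃e^{iθ₃}=r₁+r₄e^{iθ₄} gives r₂ω₂e^{iθ₂}+r₃ω₃e^{iθ₃}=r₄ω₄e^{iθ₄}.
Eliminating the other unknown: ω₄ = r₂ω₂ sin(θ₂−θ₃) / [r₄ sin(θ₄−θ₃)].
Numerator sine = +0.29404; denominator sine = -0.90032.
Result = 0.0562·5.03·(+0.29404) / (0.0933·(-0.90032)) = -0.98954 rad/s; magnitude 0.98954 rad/s.

0.990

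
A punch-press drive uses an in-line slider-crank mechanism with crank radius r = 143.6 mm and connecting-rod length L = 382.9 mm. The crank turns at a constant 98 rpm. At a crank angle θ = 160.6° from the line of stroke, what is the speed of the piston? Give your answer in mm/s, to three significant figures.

ω = 2π·98/60 = 10.26 rad/s
For an in-line slider-crank, x = r cosθ + √(L² − r² sin²θ), so v = −rω sinθ·[1 + r cosθ/√(L² − r² sin²θ)].
With r = 0.1436 m, L = 0.3829 m, θ = 160.6°: √(L² − r² sin²θ) = 0.37992 m.
v = −0.1436·10.26·0.33216·[1 + 0.1436·-0.94322/0.37992] = -0.31499 m/s.
|v| = 0.31499 m/s = 314.99 mm/s.

315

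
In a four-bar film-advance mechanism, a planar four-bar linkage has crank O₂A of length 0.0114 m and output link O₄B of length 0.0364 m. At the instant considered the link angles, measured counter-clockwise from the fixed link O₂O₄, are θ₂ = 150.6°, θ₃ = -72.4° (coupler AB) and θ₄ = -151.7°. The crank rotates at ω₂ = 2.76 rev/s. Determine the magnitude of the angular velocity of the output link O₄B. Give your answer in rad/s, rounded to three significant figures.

3.77

ω₂ = 17.34 rad/s (from 2.76 rev/s).
Differentiating the loop-closure r₂e^{iθ₂}+r₃e^{iθ₃}=r₁+r₄e^{iθ₄} gives r₂ω₂e^{iθ₂}+r₃ω₃e^{iθ₃}=r₄ω₄e^{iθ₄}.
Eliminating the other unknown: ω₄ = r₂ω₂ sin(θ₂−θ₃) / [r₄ sin(θ₄−θ₃)].
Numerator sine = -0.68200; denominator sine = -0.98261.
Result = 0.0114·17.34·(-0.68200) / (0.0364·(-0.98261)) = +3.7696 rad/s; magnitude 3.7696 rad/s.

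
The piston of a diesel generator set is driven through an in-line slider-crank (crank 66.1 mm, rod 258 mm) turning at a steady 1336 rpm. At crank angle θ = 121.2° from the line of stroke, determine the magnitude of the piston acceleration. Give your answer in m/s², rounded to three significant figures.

ω = 2π·1336/60 = 139.9 rad/s
x(θ) = r cosθ + √(L² − r² sin²θ); with ω constant, a = ω²·d²x/dθ².
d²x/dθ² = −r cosθ − r²(cos2θ)/√u − r⁴ sin²2θ/(4u^{3/2}),  u = L² − r² sin²θ = 0.0633673 m².
Substituting r = 0.0661 m, L = 0.258 m, θ = 121.2°: d²x/dθ² = +0.042048 m.
a = ω²·d²x/dθ² = (139.9)²·(+0.042048) = +823.03 m/s²;  |a| = 823.03 m/s².

823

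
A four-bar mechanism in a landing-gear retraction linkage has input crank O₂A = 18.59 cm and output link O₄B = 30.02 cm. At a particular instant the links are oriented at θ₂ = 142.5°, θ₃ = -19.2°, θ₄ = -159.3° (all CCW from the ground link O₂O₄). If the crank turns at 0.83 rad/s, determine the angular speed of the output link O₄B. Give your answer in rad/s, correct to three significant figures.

0.252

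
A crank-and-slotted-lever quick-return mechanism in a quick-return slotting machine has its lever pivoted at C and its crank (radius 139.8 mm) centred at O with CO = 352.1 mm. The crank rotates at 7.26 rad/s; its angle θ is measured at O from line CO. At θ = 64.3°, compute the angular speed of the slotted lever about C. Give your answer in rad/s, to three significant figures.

ω = 7.26 rad/s
Crank pin A relative to C: A = (d + r cosθ, r sinθ); lever angle φ = atan2(r sinθ, d + r cosθ).
Differentiating tanφ: φ̇ = rω(d cosθ + r)/(d² + r² + 2dr cosθ).
d² + r² + 2dr cosθ = |CA|² = 0.186211 m²;  d cosθ + r = +0.29249 m.
|ω_lever| = |0.1398·7.26·+0.29249| / 0.186211 = 1.5942 rad/s.

1.59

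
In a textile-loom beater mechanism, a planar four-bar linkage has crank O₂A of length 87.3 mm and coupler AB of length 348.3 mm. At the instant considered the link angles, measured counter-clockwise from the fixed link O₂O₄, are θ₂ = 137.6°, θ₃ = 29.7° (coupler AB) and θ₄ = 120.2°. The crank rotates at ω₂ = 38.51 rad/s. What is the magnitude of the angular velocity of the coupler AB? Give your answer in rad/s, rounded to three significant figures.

ω₂ = 38.51 rad/s
Differentiating the loop-closure r₂e^{iθ₂}+r₃e^{iθ₃}=r₁+r₄e^{iθ₄} gives r₂ω₂e^{iθ₂}+r₃ω₃e^{iθ₃}=r₄ω₄e^{iθ₄}.
Eliminating the other unknown: ω₃ = r₂ω₂ sin(θ₄−θ₂) / [r₃ sin(θ₃−θ₄)].
Numerator sine = -0.29904; denominator sine = -0.99996.
Result = 0.0873·38.51·(-0.29904) / (0.3483·(-0.99996)) = +2.8866 rad/s; magnitude 2.8866 rad/s.

2.89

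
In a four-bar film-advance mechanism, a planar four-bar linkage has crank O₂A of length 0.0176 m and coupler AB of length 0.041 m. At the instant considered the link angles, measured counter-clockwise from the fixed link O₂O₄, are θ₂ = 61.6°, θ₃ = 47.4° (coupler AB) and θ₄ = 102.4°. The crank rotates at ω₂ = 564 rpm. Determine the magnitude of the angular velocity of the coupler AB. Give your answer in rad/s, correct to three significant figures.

20.2

ω₂ = 59.06 rad/s (from 564 rpm).
Differentiating the loop-closure r₂e^{iθ₂}+r₃e^{iθ₃}=r₁+r₄e^{iθ₄} gives r₂ω₂e^{iθ₂}+r₃ω₃e^{iθ₃}=r₄ω₄e^{iθ₄}.
Eliminating the other unknown: ω₃ = r₂ω₂ sin(θ₄−θ₂) / [r₃ sin(θ₃−θ₄)].
Numerator sine = +0.65342; denominator sine = -0.81915.
Result = 0.0176·59.06·(+0.65342) / (0.041·(-0.81915)) = -20.224 rad/s; magnitude 20.224 rad/s.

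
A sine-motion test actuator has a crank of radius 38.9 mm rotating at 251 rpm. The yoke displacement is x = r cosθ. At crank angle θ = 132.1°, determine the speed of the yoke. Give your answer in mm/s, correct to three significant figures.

ω = 26.28 rad/s (from 251 rpm).
x = r cosθ ⇒ ẋ = −rω sinθ.
|v| = rω|sinθ| = 0.0389·26.28·|sin 132.1°| = 0.75865 m/s = 758.65 mm/s.

759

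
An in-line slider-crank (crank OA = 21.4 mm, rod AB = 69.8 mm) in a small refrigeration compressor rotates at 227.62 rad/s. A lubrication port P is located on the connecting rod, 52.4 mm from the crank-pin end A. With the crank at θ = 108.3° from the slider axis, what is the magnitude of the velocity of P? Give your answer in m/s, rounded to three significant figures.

4.29

ω = 227.6 rad/s.  Crank-pin speed |V_A| = rω = 4.8711 m/s, perpendicular to OA.
Rod angle: sinφ = −(r/L) sinθ ⇒ φ = -16.923°; ω_rod = −rω cosθ/√(L²−r²sin²θ) = +22.904 rad/s.
V_P = V_A + ω_rod × AP, with AP = 0.0524 m along the rod.
Components: V_Px = −rω sinθ − a·ω_rod·sinφ = -4.2754 m/s;  V_Py = rω cosθ + a·ω_rod·cosφ = -0.38127 m/s.
|V_P| = √(V_Px² + V_Py²) = 4.2923 m/s.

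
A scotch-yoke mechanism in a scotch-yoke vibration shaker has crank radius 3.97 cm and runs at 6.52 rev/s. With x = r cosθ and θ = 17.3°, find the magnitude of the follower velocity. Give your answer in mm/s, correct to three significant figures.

484

ω = 40.97 rad/s (from 6.52 rev/s).
x = r cosθ ⇒ ẋ = −rω sinθ.
|v| = rω|sinθ| = 0.0397·40.97·|sin 17.3°| = 0.48364 m/s = 483.64 mm/s.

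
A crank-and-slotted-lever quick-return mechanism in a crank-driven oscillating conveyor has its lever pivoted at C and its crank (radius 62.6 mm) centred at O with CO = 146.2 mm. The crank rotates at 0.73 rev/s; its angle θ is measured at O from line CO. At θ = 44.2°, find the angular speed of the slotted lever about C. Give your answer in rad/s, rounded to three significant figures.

1.25

ω = 4.587 rad/s (from 0.73 rev/s).
Crank pin A relative to C: A = (d + r cosθ, r sinθ); lever angle φ = atan2(r sinθ, d + r cosθ).
Differentiating tanφ: φ̇ = rω(d cosθ + r)/(d² + r² + 2dr cosθ).
d² + r² + 2dr cosθ = |CA|² = 0.0384157 m²;  d cosθ + r = +0.16741 m.
|ω_lever| = |0.0626·4.587·+0.16741| / 0.0384157 = 1.2513 rad/s.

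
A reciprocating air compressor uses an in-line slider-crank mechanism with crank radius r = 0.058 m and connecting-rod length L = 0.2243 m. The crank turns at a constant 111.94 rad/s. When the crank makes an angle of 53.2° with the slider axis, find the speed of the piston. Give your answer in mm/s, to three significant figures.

ω = 111.9 rad/s
For an in-line slider-crank, x = r cosθ + √(L² − r² sin²θ), so v = −rω sinθ·[1 + r cosθ/√(L² − r² sin²θ)].
With r = 0.058 m, L = 0.2243 m, θ = 53.2°: √(L² − r² sin²θ) = 0.21944 m.
v = −0.058·111.9·0.80073·[1 + 0.058·0.59902/0.21944] = -6.0219 m/s.
|v| = 6.0219 m/s = 6021.9 mm/s.

6020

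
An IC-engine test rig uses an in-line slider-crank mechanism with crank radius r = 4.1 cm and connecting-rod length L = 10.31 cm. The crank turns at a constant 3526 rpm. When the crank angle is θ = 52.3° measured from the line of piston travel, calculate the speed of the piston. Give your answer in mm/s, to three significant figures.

15000

ω = 2π·3526/60 = 369.2 rad/s
For an in-line slider-crank, x = r cosθ + √(L² − r² sin²θ), so v = −rω sinθ·[1 + r cosθ/√(L² − r² sin²θ)].
With r = 0.041 m, L = 0.1031 m, θ = 52.3°: √(L² − r² sin²θ) = 0.097863 m.
v = −0.041·369.2·0.79122·[1 + 0.041·0.61153/0.097863] = -15.047 m/s.
|v| = 15.047 m/s = 15047 mm/s.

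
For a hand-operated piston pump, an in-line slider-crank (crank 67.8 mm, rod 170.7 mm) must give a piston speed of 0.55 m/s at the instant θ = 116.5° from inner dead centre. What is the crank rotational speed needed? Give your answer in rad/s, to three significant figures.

11.2

For an in-line slider-crank, |v_piston| = rω|sinθ|·[1 + r cosθ/√(L² − r² sin²θ)].
With r = 0.0678 m, L = 0.1707 m, θ = 116.5°: the bracketed kinematic factor |dx/dθ| = 0.049172 m.
ω = v/|dx/dθ| = 0.55/0.049172 = 11.185 rad/s.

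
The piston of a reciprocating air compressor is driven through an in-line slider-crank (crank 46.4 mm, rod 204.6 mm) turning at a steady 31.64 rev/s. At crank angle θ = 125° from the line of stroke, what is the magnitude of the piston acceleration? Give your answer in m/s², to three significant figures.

ω = 2π·31.6 = 198.8 rad/s
x(θ) = r cosθ + √(L² − r² sin²θ); with ω constant, a = ω²·d²x/dθ².
d²x/dθ² = −r cosθ − r²(cos2θ)/√u − r⁴ sin²2θ/(4u^{3/2}),  u = L² − r² sin²θ = 0.0404165 m².
Substituting r = 0.0464 m, L = 0.2046 m, θ = 125°: d²x/dθ² = +0.030151 m.
a = ω²·d²x/dθ² = (198.8)²·(+0.030151) = +1191.6 m/s²;  |a| = 1191.6 m/s².

1190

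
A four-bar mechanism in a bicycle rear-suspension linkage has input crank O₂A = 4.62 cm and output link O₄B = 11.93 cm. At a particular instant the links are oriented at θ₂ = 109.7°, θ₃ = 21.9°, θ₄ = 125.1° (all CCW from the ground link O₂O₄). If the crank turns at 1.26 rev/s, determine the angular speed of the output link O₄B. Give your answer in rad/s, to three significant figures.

3.15

ω₂ = 7.917 rad/s (from 1.26 rev/s).
Differentiating the loop-closure r₂e^{iθ₂}+r₃e^{iθ₃}=r₁+r₄e^{iθ₄} gives r₂ω₂e^{iθ₂}+r₃ω₃e^{iθ₃}=r₄ω₄e^{iθ₄}.
Eliminating the other unknown: ω₄ = r₂ω₂ sin(θ₂−θ₃) / [r₄ sin(θ₄−θ₃)].
Numerator sine = +0.99926; denominator sine = +0.97358.
Result = 0.0462·7.917·(+0.99926) / (0.1193·(+0.97358)) = +3.1467 rad/s; magnitude 3.1467 rad/s.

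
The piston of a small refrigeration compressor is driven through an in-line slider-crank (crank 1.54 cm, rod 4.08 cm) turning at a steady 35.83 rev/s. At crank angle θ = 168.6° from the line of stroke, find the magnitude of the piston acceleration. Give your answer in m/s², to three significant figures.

491

ω = 2π·35.8 = 225.1 rad/s
x(θ) = r cosθ + √(L² − r² sin²θ); with ω constant, a = ω²·d²x/dθ².
d²x/dθ² = −r cosθ − r²(cos2θ)/√u − r⁴ sin²2θ/(4u^{3/2}),  u = L² − r² sin²θ = 0.00165537 m².
Substituting r = 0.0154 m, L = 0.0408 m, θ = 168.6°: d²x/dθ² = +0.0096913 m.
a = ω²·d²x/dθ² = (225.1)²·(+0.0096913) = +491.17 m/s²;  |a| = 491.17 m/s².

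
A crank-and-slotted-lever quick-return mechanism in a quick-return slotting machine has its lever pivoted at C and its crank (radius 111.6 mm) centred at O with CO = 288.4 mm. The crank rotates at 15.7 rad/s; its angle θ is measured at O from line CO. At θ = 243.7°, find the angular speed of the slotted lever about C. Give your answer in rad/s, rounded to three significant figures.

ω = 15.7 rad/s
Crank pin A relative to C: A = (d + r cosθ, r sinθ); lever angle φ = atan2(r sinθ, d + r cosθ).
Differentiating tanφ: φ̇ = rω(d cosθ + r)/(d² + r² + 2dr cosθ).
d² + r² + 2dr cosθ = |CA|² = 0.0671082 m²;  d cosθ + r = -0.016182 m.
|ω_lever| = |0.1116·15.7·-0.016182| / 0.0671082 = 0.42249 rad/s.

0.422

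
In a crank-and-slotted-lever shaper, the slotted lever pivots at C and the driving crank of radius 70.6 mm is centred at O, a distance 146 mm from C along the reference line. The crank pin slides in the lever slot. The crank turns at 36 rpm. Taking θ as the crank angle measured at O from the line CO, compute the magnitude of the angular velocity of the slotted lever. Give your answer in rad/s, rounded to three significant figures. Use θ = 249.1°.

0.260

ω = 3.77 rad/s (from 36 rpm).
Crank pin A relative to C: A = (d + r cosθ, r sinθ); lever angle φ = atan2(r sinθ, d + r cosθ).
Differentiating tanφ: φ̇ = rω(d cosθ + r)/(d² + r² + 2dr cosθ).
d² + r² + 2dr cosθ = |CA|² = 0.0189461 m²;  d cosθ + r = +0.018516 m.
|ω_lever| = |0.0706·3.77·+0.018516| / 0.0189461 = 0.26012 rad/s.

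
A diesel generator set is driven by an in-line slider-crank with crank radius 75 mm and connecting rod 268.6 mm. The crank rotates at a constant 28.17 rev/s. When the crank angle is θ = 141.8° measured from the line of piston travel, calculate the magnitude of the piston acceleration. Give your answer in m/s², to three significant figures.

1680

ω = 2π·28.2 = 177 rad/s
x(θ) = r cosθ + √(L² − r² sin²θ); with ω constant, a = ω²·d²x/dθ².
d²x/dθ² = −r cosθ − r²(cos2θ)/√u − r⁴ sin²2θ/(4u^{3/2}),  u = L² − r² sin²θ = 0.0699948 m².
Substituting r = 0.075 m, L = 0.2686 m, θ = 141.8°: d²x/dθ² = +0.053536 m.
a = ω²·d²x/dθ² = (177)²·(+0.053536) = +1677.2 m/s²;  |a| = 1677.2 m/s².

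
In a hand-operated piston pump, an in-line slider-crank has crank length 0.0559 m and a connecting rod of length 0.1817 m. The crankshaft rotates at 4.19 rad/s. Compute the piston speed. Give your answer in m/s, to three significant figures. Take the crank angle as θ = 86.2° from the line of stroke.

0.239

ω = 4.19 rad/s
For an in-line slider-crank, x = r cosθ + √(L² − r² sin²θ), so v = −rω sinθ·[1 + r cosθ/√(L² − r² sin²θ)].
With r = 0.0559 m, L = 0.1817 m, θ = 86.2°: √(L² − r² sin²θ) = 0.17293 m.
v = −0.0559·4.19·0.99780·[1 + 0.0559·0.06627/0.17293] = -0.23871 m/s.
|v| = 0.23871 m/s.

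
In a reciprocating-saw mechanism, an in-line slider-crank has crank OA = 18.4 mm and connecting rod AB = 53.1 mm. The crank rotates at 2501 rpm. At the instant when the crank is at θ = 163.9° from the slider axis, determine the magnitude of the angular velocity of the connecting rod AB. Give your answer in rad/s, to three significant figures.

ω = 261.9 rad/s (converted from 2501 rpm).
The rod makes angle φ with the slider axis where L sinφ = r sinθ; differentiating, L cosφ·φ̇ = r ω cosθ.
L cosφ = √(L² − r² sin²θ) = 0.052854 m.
|ω_rod| = r ω |cosθ| / √(L² − r² sin²θ) = 0.0184·261.9·0.96078/0.052854 = 87.6 rad/s.

87.6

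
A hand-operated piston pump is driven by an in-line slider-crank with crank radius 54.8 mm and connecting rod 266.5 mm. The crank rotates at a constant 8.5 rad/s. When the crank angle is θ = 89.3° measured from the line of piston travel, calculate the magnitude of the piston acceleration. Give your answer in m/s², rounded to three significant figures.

0.783

ω = 8.5 rad/s
x(θ) = r cosθ + √(L² − r² sin²θ); with ω constant, a = ω²·d²x/dθ².
d²x/dθ² = −r cosθ − r²(cos2θ)/√u − r⁴ sin²2θ/(4u^{3/2}),  u = L² − r² sin²θ = 0.0680197 m².
Substituting r = 0.0548 m, L = 0.2665 m, θ = 89.3°: d²x/dθ² = +0.010841 m.
a = ω²·d²x/dθ² = (8.5)²·(+0.010841) = +0.7833 m/s²;  |a| = 0.7833 m/s².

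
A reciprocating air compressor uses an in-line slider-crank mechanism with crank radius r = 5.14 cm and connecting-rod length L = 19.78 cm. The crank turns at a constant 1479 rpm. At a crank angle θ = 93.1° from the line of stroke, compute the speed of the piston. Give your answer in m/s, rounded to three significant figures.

ω = 2π·1479/60 = 154.9 rad/s
For an in-line slider-crank, x = r cosθ + √(L² − r² sin²θ), so v = −rω sinθ·[1 + r cosθ/√(L² − r² sin²θ)].
With r = 0.0514 m, L = 0.1978 m, θ = 93.1°: √(L² − r² sin²θ) = 0.19103 m.
v = −0.0514·154.9·0.99854·[1 + 0.0514·-0.05408/0.19103] = -7.8335 m/s.
|v| = 7.8335 m/s.

7.83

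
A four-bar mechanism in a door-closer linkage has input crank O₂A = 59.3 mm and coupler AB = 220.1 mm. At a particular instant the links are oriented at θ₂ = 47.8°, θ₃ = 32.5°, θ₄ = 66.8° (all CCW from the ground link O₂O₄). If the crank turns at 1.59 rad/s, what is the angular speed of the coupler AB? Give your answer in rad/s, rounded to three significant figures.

0.247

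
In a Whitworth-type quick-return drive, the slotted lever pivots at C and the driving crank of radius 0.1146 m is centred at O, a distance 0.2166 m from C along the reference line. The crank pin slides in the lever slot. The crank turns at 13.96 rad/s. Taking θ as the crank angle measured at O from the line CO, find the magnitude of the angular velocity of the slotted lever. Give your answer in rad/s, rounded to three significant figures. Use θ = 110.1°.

1.49

ω = 13.96 rad/s
Crank pin A relative to C: A = (d + r cosθ, r sinθ); lever angle φ = atan2(r sinθ, d + r cosθ).
Differentiating tanφ: φ̇ = rω(d cosθ + r)/(d² + r² + 2dr cosθ).
d² + r² + 2dr cosθ = |CA|² = 0.0429878 m²;  d cosθ + r = +0.040163 m.
|ω_lever| = |0.1146·13.96·+0.040163| / 0.0429878 = 1.4947 rad/s.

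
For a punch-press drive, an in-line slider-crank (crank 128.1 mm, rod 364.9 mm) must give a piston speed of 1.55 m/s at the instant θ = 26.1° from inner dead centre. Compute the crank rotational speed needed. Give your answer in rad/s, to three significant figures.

For an in-line slider-crank, |v_piston| = rω|sinθ|·[1 + r cosθ/√(L² − r² sin²θ)].
With r = 0.1281 m, L = 0.3649 m, θ = 26.1°: the bracketed kinematic factor |dx/dθ| = 0.074339 m.
ω = v/|dx/dθ| = 1.55/0.074339 = 20.851 rad/s.

20.9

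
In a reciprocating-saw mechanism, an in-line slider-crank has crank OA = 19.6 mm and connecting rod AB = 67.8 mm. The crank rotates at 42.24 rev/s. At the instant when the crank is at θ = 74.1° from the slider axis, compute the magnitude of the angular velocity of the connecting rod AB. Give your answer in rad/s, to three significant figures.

21.9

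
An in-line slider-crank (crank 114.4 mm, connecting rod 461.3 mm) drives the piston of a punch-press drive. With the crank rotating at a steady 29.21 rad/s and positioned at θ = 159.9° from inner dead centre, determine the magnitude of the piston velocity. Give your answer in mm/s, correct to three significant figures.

ω = 29.21 rad/s
For an in-line slider-crank, x = r cosθ + √(L² − r² sin²θ), so v = −rω sinθ·[1 + r cosθ/√(L² − r² sin²θ)].
With r = 0.1144 m, L = 0.4613 m, θ = 159.9°: √(L² − r² sin²θ) = 0.45962 m.
v = −0.1144·29.21·0.34366·[1 + 0.1144·-0.93909/0.45962] = -0.87996 m/s.
|v| = 0.87996 m/s = 879.96 mm/s.

880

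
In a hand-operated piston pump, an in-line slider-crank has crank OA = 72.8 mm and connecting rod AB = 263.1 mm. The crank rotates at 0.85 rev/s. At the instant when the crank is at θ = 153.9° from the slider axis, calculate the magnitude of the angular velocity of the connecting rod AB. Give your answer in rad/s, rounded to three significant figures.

ω = 5.341 rad/s (converted from 0.85 rev/s).
The rod makes angle φ with the slider axis where L sinφ = r sinθ; differentiating, L cosφ·φ̇ = r ω cosθ.
L cosφ = √(L² − r² sin²θ) = 0.26114 m.
|ω_rod| = r ω |cosθ| / √(L² − r² sin²θ) = 0.0728·5.341·0.89803/0.26114 = 1.337 rad/s.

1.34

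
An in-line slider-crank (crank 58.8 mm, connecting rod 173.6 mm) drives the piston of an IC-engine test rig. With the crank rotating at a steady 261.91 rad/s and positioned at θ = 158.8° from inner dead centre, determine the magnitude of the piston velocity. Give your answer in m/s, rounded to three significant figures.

3.80

ω = 261.9 rad/s
For an in-line slider-crank, x = r cosθ + √(L² − r² sin²θ), so v = −rω sinθ·[1 + r cosθ/√(L² − r² sin²θ)].
With r = 0.0588 m, L = 0.1736 m, θ = 158.8°: √(L² − r² sin²θ) = 0.17229 m.
v = −0.0588·261.9·0.36162·[1 + 0.0588·-0.93232/0.17229] = -3.7971 m/s.
|v| = 3.7971 m/s.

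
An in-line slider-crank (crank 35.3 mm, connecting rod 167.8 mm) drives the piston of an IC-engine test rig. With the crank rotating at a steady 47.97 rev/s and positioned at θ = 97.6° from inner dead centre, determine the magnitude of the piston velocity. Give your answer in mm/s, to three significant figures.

10200

ω = 2π·48 = 301.4 rad/s
For an in-line slider-crank, x = r cosθ + √(L² − r² sin²θ), so v = −rω sinθ·[1 + r cosθ/√(L² − r² sin²θ)].
With r = 0.0353 m, L = 0.1678 m, θ = 97.6°: √(L² − r² sin²θ) = 0.16411 m.
v = −0.0353·301.4·0.99122·[1 + 0.0353·-0.13226/0.16411] = -10.246 m/s.
|v| = 10.246 m/s = 10246 mm/s.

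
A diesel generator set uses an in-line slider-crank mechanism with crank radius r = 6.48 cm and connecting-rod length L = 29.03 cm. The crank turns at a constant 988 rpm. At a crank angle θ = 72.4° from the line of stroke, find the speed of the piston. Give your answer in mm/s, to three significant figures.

6830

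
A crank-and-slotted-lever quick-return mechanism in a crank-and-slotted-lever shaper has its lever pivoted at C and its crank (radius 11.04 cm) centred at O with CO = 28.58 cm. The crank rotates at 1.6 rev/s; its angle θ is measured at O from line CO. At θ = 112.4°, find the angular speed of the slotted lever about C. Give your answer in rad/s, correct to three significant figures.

ω = 10.05 rad/s (from 1.6 rev/s).
Crank pin A relative to C: A = (d + r cosθ, r sinθ); lever angle φ = atan2(r sinθ, d + r cosθ).
Differentiating tanφ: φ̇ = rω(d cosθ + r)/(d² + r² + 2dr cosθ).
d² + r² + 2dr cosθ = |CA|² = 0.0698225 m²;  d cosθ + r = +0.0014901 m.
|ω_lever| = |0.1104·10.05·+0.0014901| / 0.0698225 = 0.023686 rad/s.

0.0237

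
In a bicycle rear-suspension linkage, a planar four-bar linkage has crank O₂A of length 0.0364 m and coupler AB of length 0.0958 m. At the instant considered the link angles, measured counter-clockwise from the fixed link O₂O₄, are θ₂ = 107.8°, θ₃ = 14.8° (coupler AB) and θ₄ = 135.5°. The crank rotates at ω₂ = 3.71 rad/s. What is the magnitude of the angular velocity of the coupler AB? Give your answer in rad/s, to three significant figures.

ω₂ = 3.71 rad/s
Differentiating the loop-closure r₂e^{iθ₂}+r₃e^{iθ₃}=r₁+r₄e^{iθ₄} gives r₂ω₂e^{iθ₂}+r₃ω₃e^{iθ₃}=r₄ω₄e^{iθ₄}.
Eliminating the other unknown: ω₃ = r₂ω₂ sin(θ₄−θ₂) / [r₃ sin(θ₃−θ₄)].
Numerator sine = +0.46484; denominator sine = -0.85985.
Result = 0.0364·3.71·(+0.46484) / (0.0958·(-0.85985)) = -0.76206 rad/s; magnitude 0.76206 rad/s.

0.762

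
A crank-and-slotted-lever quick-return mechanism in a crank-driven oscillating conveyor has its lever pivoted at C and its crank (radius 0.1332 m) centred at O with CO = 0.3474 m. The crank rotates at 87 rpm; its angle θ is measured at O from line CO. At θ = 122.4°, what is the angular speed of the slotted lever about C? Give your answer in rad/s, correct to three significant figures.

0.723

ω = 9.111 rad/s (from 87 rpm).
Crank pin A relative to C: A = (d + r cosθ, r sinθ); lever angle φ = atan2(r sinθ, d + r cosθ).
Differentiating tanφ: φ̇ = rω(d cosθ + r)/(d² + r² + 2dr cosθ).
d² + r² + 2dr cosθ = |CA|² = 0.0888396 m²;  d cosθ + r = -0.052946 m.
|ω_lever| = |0.1332·9.111·-0.052946| / 0.0888396 = 0.72324 rad/s.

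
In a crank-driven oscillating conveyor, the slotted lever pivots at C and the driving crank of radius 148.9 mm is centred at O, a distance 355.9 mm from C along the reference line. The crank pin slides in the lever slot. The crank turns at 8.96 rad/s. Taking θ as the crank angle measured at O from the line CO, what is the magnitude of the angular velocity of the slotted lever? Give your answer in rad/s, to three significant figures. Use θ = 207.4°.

ω = 8.96 rad/s
Crank pin A relative to C: A = (d + r cosθ, r sinθ); lever angle φ = atan2(r sinθ, d + r cosθ).
Differentiating tanφ: φ̇ = rω(d cosθ + r)/(d² + r² + 2dr cosθ).
d² + r² + 2dr cosθ = |CA|² = 0.0547391 m²;  d cosθ + r = -0.16707 m.
|ω_lever| = |0.1489·8.96·-0.16707| / 0.0547391 = 4.072 rad/s.

4.07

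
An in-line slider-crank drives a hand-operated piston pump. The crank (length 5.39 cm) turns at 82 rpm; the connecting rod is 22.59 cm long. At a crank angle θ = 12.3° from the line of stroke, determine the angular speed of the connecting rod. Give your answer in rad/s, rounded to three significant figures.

2.00

ω = 8.587 rad/s (converted from 82 rpm).
The rod makes angle φ with the slider axis where L sinφ = r sinθ; differentiating, L cosφ·φ̇ = r ω cosθ.
L cosφ = √(L² − r² sin²θ) = 0.22561 m.
|ω_rod| = r ω |cosθ| / √(L² − r² sin²θ) = 0.0539·8.587·0.97705/0.22561 = 2.0044 rad/s.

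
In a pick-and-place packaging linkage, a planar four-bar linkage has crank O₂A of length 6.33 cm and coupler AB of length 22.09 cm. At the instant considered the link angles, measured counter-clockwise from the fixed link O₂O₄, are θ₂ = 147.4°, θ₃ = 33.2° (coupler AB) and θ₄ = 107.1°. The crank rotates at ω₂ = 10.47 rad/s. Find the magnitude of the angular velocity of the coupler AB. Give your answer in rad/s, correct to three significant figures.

2.02

ω₂ = 10.47 rad/s
Differentiating the loop-closure r₂e^{iθ₂}+r₃e^{iθ₃}=r₁+r₄e^{iθ₄} gives r₂ω₂e^{iθ₂}+r₃ω₃e^{iθ₃}=r₄ω₄e^{iθ₄}.
Eliminating the other unknown: ω₃ = r₂ω₂ sin(θ₄−θ₂) / [r₃ sin(θ₃−θ₄)].
Numerator sine = -0.64679; denominator sine = -0.96078.
Result = 0.0633·10.47·(-0.64679) / (0.2209·(-0.96078)) = +2.0197 rad/s; magnitude 2.0197 rad/s.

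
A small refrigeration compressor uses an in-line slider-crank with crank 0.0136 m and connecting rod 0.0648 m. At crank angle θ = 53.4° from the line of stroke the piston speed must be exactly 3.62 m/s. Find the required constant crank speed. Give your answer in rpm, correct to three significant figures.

For an in-line slider-crank, |v_piston| = rω|sinθ|·[1 + r cosθ/√(L² − r² sin²θ)].
With r = 0.0136 m, L = 0.0648 m, θ = 53.4°: the bracketed kinematic factor |dx/dθ| = 0.012304 m.
ω = v/|dx/dθ| = 3.62/0.012304 = 294.2 rad/s.
N = 60ω/(2π) = 2809.4 rpm.

2810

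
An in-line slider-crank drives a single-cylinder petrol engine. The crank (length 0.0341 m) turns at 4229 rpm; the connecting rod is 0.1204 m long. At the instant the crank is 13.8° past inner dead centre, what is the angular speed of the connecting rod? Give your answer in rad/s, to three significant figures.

ω = 442.9 rad/s (converted from 4229 rpm).
The rod makes angle φ with the slider axis where L sinφ = r sinθ; differentiating, L cosφ·φ̇ = r ω cosθ.
L cosφ = √(L² − r² sin²θ) = 0.12012 m.
|ω_rod| = r ω |cosθ| / √(L² − r² sin²θ) = 0.0341·442.9·0.97113/0.12012 = 122.09 rad/s.

122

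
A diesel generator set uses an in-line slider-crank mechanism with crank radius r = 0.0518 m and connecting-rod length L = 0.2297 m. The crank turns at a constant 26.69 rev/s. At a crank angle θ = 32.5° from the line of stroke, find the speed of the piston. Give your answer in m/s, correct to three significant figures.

5.56

ω = 2π·26.7 = 167.7 rad/s
For an in-line slider-crank, x = r cosθ + √(L² − r² sin²θ), so v = −rω sinθ·[1 + r cosθ/√(L² − r² sin²θ)].
With r = 0.0518 m, L = 0.2297 m, θ = 32.5°: √(L² − r² sin²θ) = 0.22801 m.
v = −0.0518·167.7·0.53730·[1 + 0.0518·0.84339/0.22801] = -5.5617 m/s.
|v| = 5.5617 m/s.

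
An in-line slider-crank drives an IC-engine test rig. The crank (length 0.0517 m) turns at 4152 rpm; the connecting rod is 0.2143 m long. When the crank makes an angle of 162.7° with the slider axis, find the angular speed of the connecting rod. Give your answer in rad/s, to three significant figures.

ω = 434.8 rad/s (converted from 4152 rpm).
The rod makes angle φ with the slider axis where L sinφ = r sinθ; differentiating, L cosφ·φ̇ = r ω cosθ.
L cosφ = √(L² − r² sin²θ) = 0.21375 m.
|ω_rod| = r ω |cosθ| / √(L² − r² sin²θ) = 0.0517·434.8·0.95476/0.21375 = 100.41 rad/s.

100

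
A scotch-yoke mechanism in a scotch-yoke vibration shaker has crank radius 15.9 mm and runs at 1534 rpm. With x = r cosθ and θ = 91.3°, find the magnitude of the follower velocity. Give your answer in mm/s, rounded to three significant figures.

ω = 160.6 rad/s (from 1534 rpm).
x = r cosθ ⇒ ẋ = −rω sinθ.
|v| = rω|sinθ| = 0.0159·160.6·|sin 91.3°| = 2.5535 m/s = 2553.5 mm/s.

2550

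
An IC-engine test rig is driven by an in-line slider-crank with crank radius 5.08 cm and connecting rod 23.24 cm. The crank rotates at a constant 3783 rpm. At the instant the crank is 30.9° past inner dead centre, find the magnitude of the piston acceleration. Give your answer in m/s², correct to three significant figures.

ω = 2π·3783/60 = 396.2 rad/s
x(θ) = r cosθ + √(L² − r² sin²θ); with ω constant, a = ω²·d²x/dθ².
d²x/dθ² = −r cosθ − r²(cos2θ)/√u − r⁴ sin²2θ/(4u^{3/2}),  u = L² − r² sin²θ = 0.0533292 m².
Substituting r = 0.0508 m, L = 0.2324 m, θ = 30.9°: d²x/dθ² = -0.048975 m.
a = ω²·d²x/dθ² = (396.2)²·(-0.048975) = -7686.1 m/s²;  |a| = 7686.1 m/s².

7690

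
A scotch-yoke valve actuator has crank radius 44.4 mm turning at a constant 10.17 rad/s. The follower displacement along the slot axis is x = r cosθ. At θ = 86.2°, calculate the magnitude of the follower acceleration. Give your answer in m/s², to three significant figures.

0.304

ω = 10.17 rad/s
x = r cosθ ⇒ ẍ = −rω² cosθ (ω constant).
|a| = rω²|cosθ| = 0.0444·(10.17)²·|cos 86.2°| = 0.30435 m/s².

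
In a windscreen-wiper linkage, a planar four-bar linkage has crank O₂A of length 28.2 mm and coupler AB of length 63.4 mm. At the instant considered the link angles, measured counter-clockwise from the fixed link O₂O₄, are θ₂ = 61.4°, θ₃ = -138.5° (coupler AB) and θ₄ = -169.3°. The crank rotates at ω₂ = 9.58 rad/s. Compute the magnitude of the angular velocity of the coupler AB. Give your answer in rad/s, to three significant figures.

ω₂ = 9.58 rad/s
Differentiating the loop-closure r₂e^{iθ₂}+r₃e^{iθ₃}=r₁+r₄e^{iθ₄} gives r₂ω₂e^{iθ₂}+r₃ω₃e^{iθ₃}=r₄ω₄e^{iθ₄}.
Eliminating the other unknown: ω₃ = r₂ω₂ sin(θ₄−θ₂) / [r₃ sin(θ₃−θ₄)].
Numerator sine = +0.77384; denominator sine = +0.51204.
Result = 0.0282·9.58·(+0.77384) / (0.0634·(+0.51204)) = +6.4398 rad/s; magnitude 6.4398 rad/s.

6.44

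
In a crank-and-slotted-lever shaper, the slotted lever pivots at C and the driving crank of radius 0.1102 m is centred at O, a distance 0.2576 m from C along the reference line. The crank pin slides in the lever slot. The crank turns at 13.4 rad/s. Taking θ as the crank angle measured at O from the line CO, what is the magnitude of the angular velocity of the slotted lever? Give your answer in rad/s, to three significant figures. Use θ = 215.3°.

ω = 13.4 rad/s
Crank pin A relative to C: A = (d + r cosθ, r sinθ); lever angle φ = atan2(r sinθ, d + r cosθ).
Differentiating tanφ: φ̇ = rω(d cosθ + r)/(d² + r² + 2dr cosθ).
d² + r² + 2dr cosθ = |CA|² = 0.0321656 m²;  d cosθ + r = -0.10004 m.
|ω_lever| = |0.1102·13.4·-0.10004| / 0.0321656 = 4.5926 rad/s.

4.59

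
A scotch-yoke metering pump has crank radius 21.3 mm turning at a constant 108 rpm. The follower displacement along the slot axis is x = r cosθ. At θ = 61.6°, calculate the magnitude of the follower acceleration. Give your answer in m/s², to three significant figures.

ω = 11.31 rad/s (from 108 rpm).
x = r cosθ ⇒ ẍ = −rω² cosθ (ω constant).
|a| = rω²|cosθ| = 0.0213·(11.31)²·|cos 61.6°| = 1.2958 m/s².

1.30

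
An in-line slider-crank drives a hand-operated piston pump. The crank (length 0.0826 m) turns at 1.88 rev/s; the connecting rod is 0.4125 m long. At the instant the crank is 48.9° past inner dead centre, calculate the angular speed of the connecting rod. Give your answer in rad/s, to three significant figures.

ω = 11.81 rad/s (converted from 1.88 rev/s).
The rod makes angle φ with the slider axis where L sinφ = r sinθ; differentiating, L cosφ·φ̇ = r ω cosθ.
L cosφ = √(L² − r² sin²θ) = 0.40778 m.
|ω_rod| = r ω |cosθ| / √(L² − r² sin²θ) = 0.0826·11.81·0.65738/0.40778 = 1.5729 rad/s.

1.57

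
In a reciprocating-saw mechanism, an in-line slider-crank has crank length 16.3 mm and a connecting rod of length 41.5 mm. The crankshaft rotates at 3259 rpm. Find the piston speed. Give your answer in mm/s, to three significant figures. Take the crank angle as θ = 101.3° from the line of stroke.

5000

ω = 2π·3259/60 = 341.3 rad/s
For an in-line slider-crank, x = r cosθ + √(L² − r² sin²θ), so v = −rω sinθ·[1 + r cosθ/√(L² − r² sin²θ)].
With r = 0.0163 m, L = 0.0415 m, θ = 101.3°: √(L² − r² sin²θ) = 0.038298 m.
v = −0.0163·341.3·0.98061·[1 + 0.0163·-0.19595/0.038298] = -5.0001 m/s.
|v| = 5.0001 m/s = 5000.1 mm/s.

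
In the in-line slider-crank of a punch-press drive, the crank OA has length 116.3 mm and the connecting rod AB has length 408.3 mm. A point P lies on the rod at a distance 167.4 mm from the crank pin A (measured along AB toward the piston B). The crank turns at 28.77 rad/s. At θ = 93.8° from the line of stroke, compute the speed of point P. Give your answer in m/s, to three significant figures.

ω = 28.77 rad/s.  Crank-pin speed |V_A| = rω = 3.346 m/s, perpendicular to OA.
Rod angle: sinφ = −(r/L) sinθ ⇒ φ = -16.512°; ω_rod = −rω cosθ/√(L²−r²sin²θ) = +0.56646 rad/s.
V_P = V_A + ω_rod × AP, with AP = 0.1674 m along the rod.
Components: V_Px = −rω sinθ − a·ω_rod·sinφ = -3.3116 m/s;  V_Py = rω cosθ + a·ω_rod·cosφ = -0.13083 m/s.
|V_P| = √(V_Px² + V_Py²) = 3.3142 m/s.

3.31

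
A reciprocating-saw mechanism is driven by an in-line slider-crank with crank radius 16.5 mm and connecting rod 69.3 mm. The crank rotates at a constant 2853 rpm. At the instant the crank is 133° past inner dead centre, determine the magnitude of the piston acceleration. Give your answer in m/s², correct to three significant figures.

1020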